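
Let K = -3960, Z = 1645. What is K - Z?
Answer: -5605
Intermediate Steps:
K - Z = -3960 - 1*1645 = -3960 - 1645 = -5605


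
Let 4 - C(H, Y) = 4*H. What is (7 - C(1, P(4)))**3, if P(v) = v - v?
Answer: 343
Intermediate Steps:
P(v) = 0
C(H, Y) = 4 - 4*H
(7 - C(1, P(4)))**3 = (7 - (4 - 4*1))**3 = (7 - (4 - 4))**3 = (7 - 1*0)**3 = (7 + 0)**3 = 7**3 = 343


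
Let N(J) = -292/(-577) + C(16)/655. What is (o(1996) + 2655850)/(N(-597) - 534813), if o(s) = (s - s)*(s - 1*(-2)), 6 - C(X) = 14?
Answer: -1003738669750/202124364511 ≈ -4.9659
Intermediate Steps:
C(X) = -8 (C(X) = 6 - 1*14 = 6 - 14 = -8)
o(s) = 0 (o(s) = 0*(s + 2) = 0*(2 + s) = 0)
N(J) = 186644/377935 (N(J) = -292/(-577) - 8/655 = -292*(-1/577) - 8*1/655 = 292/577 - 8/655 = 186644/377935)
(o(1996) + 2655850)/(N(-597) - 534813) = (0 + 2655850)/(186644/377935 - 534813) = 2655850/(-202124364511/377935) = 2655850*(-377935/202124364511) = -1003738669750/202124364511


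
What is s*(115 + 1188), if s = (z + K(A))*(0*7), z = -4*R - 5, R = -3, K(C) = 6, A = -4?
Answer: 0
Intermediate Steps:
z = 7 (z = -4*(-3) - 5 = 12 - 5 = 7)
s = 0 (s = (7 + 6)*(0*7) = 13*0 = 0)
s*(115 + 1188) = 0*(115 + 1188) = 0*1303 = 0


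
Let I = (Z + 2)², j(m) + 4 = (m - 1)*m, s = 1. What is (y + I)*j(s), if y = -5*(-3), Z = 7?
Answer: -384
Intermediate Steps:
j(m) = -4 + m*(-1 + m) (j(m) = -4 + (m - 1)*m = -4 + (-1 + m)*m = -4 + m*(-1 + m))
I = 81 (I = (7 + 2)² = 9² = 81)
y = 15
(y + I)*j(s) = (15 + 81)*(-4 + 1² - 1*1) = 96*(-4 + 1 - 1) = 96*(-4) = -384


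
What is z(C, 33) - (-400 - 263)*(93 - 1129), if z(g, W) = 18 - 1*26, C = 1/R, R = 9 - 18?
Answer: -686876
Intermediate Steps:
R = -9
C = -1/9 (C = 1/(-9) = -1/9 ≈ -0.11111)
z(g, W) = -8 (z(g, W) = 18 - 26 = -8)
z(C, 33) - (-400 - 263)*(93 - 1129) = -8 - (-400 - 263)*(93 - 1129) = -8 - (-663)*(-1036) = -8 - 1*686868 = -8 - 686868 = -686876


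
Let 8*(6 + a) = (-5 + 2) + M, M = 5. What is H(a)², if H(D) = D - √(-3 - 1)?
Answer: 465/16 + 23*I ≈ 29.063 + 23.0*I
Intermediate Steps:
a = -23/4 (a = -6 + ((-5 + 2) + 5)/8 = -6 + (-3 + 5)/8 = -6 + (⅛)*2 = -6 + ¼ = -23/4 ≈ -5.7500)
H(D) = D - 2*I (H(D) = D - √(-4) = D - 2*I)
H(a)² = (-23/4 - 2*I)²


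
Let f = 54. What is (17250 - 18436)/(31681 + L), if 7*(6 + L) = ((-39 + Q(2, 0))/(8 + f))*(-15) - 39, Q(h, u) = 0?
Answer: -514724/13745117 ≈ -0.037448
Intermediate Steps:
L = -4437/434 (L = -6 + (((-39 + 0)/(8 + 54))*(-15) - 39)/7 = -6 + (-39/62*(-15) - 39)/7 = -6 + (585/62 - 39)/7 = -6 + (⅐)*(-1833/62) = -6 - 1833/434 = -4437/434 ≈ -10.223)
(17250 - 18436)/(31681 + L) = (17250 - 18436)/(31681 - 4437/434) = -1186/13745117/434 = -1186*434/13745117 = -514724/13745117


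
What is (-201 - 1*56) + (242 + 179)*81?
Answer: 33844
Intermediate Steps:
(-201 - 1*56) + (242 + 179)*81 = (-201 - 56) + 421*81 = -257 + 34101 = 33844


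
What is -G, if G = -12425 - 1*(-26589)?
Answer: -14164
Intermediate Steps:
G = 14164 (G = -12425 + 26589 = 14164)
-G = -1*14164 = -14164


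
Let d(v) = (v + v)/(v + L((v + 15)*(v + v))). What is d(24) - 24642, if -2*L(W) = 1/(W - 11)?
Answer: -2201017278/89327 ≈ -24640.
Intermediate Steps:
L(W) = -1/(2*(-11 + W)) (L(W) = -1/(2*(W - 11)) = -1/(2*(-11 + W)))
d(v) = 2*v/(v - 1/(-22 + 4*v*(15 + v))) (d(v) = (v + v)/(v - 1/(-22 + 2*((v + 15)*(v + v)))) = (2*v)/(v - 1/(-22 + 2*((15 + v)*(2*v)))) = (2*v)/(v - 1/(-22 + 2*(2*v*(15 + v)))) = (2*v)/(v - 1/(-22 + 4*v*(15 + v))) = 2*v/(v - 1/(-22 + 4*v*(15 + v))))
d(24) - 24642 = 4*24*(-11 + 2*24*(15 + 24))/(-1 + 2*24*(-11 + 2*24*(15 + 24))) - 24642 = 4*24*(-11 + 2*24*39)/(-1 + 2*24*(-11 + 2*24*39)) - 24642 = 4*24*(-11 + 1872)/(-1 + 2*24*(-11 + 1872)) - 24642 = 4*24*1861/(-1 + 2*24*1861) - 24642 = 4*24*1861/(-1 + 89328) - 24642 = 4*24*1861/89327 - 24642 = 4*24*(1/89327)*1861 - 24642 = 178656/89327 - 24642 = -2201017278/89327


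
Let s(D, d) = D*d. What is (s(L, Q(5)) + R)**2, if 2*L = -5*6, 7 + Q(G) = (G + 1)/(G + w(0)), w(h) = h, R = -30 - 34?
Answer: 529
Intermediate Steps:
R = -64
Q(G) = -7 + (1 + G)/G (Q(G) = -7 + (G + 1)/(G + 0) = -7 + (1 + G)/G)
L = -15 (L = (-5*6)/2 = (1/2)*(-30) = -15)
(s(L, Q(5)) + R)**2 = (-15*(-6 + 1/5) - 64)**2 = (-15*(-29/5) - 64)**2 = (87 - 64)**2 = 23**2 = 529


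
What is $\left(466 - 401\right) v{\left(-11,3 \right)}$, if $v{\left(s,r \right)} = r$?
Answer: $195$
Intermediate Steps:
$\left(466 - 401\right) v{\left(-11,3 \right)} = \left(466 - 401\right) 3 = 65 \cdot 3 = 195$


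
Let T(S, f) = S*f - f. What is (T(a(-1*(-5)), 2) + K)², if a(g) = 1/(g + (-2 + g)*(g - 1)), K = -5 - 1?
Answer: 17956/289 ≈ 62.131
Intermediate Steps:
K = -6
a(g) = 1/(g + (-1 + g)*(-2 + g)) (a(g) = 1/(g + (-2 + g)*(-1 + g)) = 1/(g + (-1 + g)*(-2 + g)))
T(S, f) = -f + S*f
(T(a(-1*(-5)), 2) + K)² = (2*(-1 + 1/(2 + (-1*(-5))² - (-2)*(-5))) - 6)² = (2*(-1 + 1/(2 + 5² - 2*5)) - 6)² = (2*(-1 + 1/(2 + 25 - 10)) - 6)² = (2*(-1 + 1/17) - 6)² = (2*(-16/17) - 6)² = (-32/17 - 6)² = (-134/17)² = 17956/289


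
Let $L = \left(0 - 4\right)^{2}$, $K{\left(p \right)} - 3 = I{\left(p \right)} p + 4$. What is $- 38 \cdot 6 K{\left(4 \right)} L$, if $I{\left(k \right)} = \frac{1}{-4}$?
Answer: $-21888$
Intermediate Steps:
$I{\left(k \right)} = - \frac{1}{4}$
$K{\left(p \right)} = 7 - \frac{p}{4}$ ($K{\left(p \right)} = 3 - \left(-4 + \frac{p}{4}\right) = 7 - \frac{p}{4}$)
$L = 16$ ($L = \left(-4\right)^{2} = 16$)
$- 38 \cdot 6 K{\left(4 \right)} L = - 38 \cdot 6 \left(7 - 1\right) 16 = - 38 \cdot 6 \cdot 6 \cdot 16 = \left(-38\right) 36 \cdot 16 = \left(-1368\right) 16 = -21888$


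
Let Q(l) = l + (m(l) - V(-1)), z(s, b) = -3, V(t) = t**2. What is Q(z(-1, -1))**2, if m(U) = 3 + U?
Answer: 16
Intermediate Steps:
Q(l) = 2 + 2*l (Q(l) = l + ((3 + l) - 1*(-1)**2) = l + ((3 + l) - 1*1) = l + ((3 + l) - 1) = l + (2 + l) = 2 + 2*l)
Q(z(-1, -1))**2 = (2 + 2*(-3))**2 = (2 - 6)**2 = (-4)**2 = 16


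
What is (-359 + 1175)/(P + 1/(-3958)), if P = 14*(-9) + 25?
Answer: -1076576/133253 ≈ -8.0792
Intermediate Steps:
P = -101 (P = -126 + 25 = -101)
(-359 + 1175)/(P + 1/(-3958)) = (-359 + 1175)/(-101 + 1/(-3958)) = 816/(-101 - 1/3958) = 816/(-399759/3958) = 816*(-3958/399759) = -1076576/133253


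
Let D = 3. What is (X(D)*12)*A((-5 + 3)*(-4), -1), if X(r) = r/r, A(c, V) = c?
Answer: 96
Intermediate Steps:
X(r) = 1
(X(D)*12)*A((-5 + 3)*(-4), -1) = (1*12)*((-5 + 3)*(-4)) = 12*(-2*(-4)) = 12*8 = 96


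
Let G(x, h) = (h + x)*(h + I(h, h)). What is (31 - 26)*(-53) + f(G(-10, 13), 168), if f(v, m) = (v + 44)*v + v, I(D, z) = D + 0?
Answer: 9329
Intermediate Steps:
I(D, z) = D
G(x, h) = 2*h*(h + x) (G(x, h) = (h + x)*(h + h) = (h + x)*(2*h) = 2*h*(h + x))
f(v, m) = v + v*(44 + v) (f(v, m) = (44 + v)*v + v = v*(44 + v) + v = v + v*(44 + v))
(31 - 26)*(-53) + f(G(-10, 13), 168) = (31 - 26)*(-53) + (2*13*(13 - 10))*(45 + 2*13*(13 - 10)) = 5*(-53) + (2*13*3)*(45 + 2*13*3) = -265 + 78*(45 + 78) = -265 + 78*123 = -265 + 9594 = 9329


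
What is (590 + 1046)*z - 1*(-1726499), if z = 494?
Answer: 2534683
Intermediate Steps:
(590 + 1046)*z - 1*(-1726499) = (590 + 1046)*494 - 1*(-1726499) = 1636*494 + 1726499 = 808184 + 1726499 = 2534683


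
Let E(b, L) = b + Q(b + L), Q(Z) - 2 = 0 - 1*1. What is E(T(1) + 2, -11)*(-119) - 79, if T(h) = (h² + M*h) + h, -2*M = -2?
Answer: -793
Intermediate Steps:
M = 1 (M = -½*(-2) = 1)
Q(Z) = 1 (Q(Z) = 2 + (0 - 1*1) = 2 + (0 - 1) = 2 - 1 = 1)
T(h) = h² + 2*h (T(h) = (h² + 1*h) + h = (h² + h) + h = (h + h²) + h = h² + 2*h)
E(b, L) = 1 + b (E(b, L) = b + 1 = 1 + b)
E(T(1) + 2, -11)*(-119) - 79 = (1 + (1*(2 + 1) + 2))*(-119) - 79 = (1 + (1*3 + 2))*(-119) - 79 = (1 + (3 + 2))*(-119) - 79 = (1 + 5)*(-119) - 79 = 6*(-119) - 79 = -714 - 79 = -793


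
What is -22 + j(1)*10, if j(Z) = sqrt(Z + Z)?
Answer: -22 + 10*sqrt(2) ≈ -7.8579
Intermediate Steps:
j(Z) = sqrt(2)*sqrt(Z) (j(Z) = sqrt(2*Z) = sqrt(2)*sqrt(Z))
-22 + j(1)*10 = -22 + (sqrt(2)*sqrt(1))*10 = -22 + (sqrt(2)*1)*10 = -22 + sqrt(2)*10 = -22 + 10*sqrt(2)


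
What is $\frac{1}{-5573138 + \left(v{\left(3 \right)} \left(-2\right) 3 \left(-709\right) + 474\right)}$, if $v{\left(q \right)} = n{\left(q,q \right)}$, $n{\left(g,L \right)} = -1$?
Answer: $- \frac{1}{5576918} \approx -1.7931 \cdot 10^{-7}$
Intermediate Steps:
$v{\left(q \right)} = -1$
$\frac{1}{-5573138 + \left(v{\left(3 \right)} \left(-2\right) 3 \left(-709\right) + 474\right)} = \frac{1}{-5573138 + \left(\left(-1\right) \left(-2\right) 3 \left(-709\right) + 474\right)} = \frac{1}{-5573138 + \left(2 \cdot 3 \left(-709\right) + 474\right)} = \frac{1}{-5573138 + \left(6 \left(-709\right) + 474\right)} = \frac{1}{-5573138 + \left(-4254 + 474\right)} = \frac{1}{-5573138 - 3780} = \frac{1}{-5576918} = - \frac{1}{5576918}$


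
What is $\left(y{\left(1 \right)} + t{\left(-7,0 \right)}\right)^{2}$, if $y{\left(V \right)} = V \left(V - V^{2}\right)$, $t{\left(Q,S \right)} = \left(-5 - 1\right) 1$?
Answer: $36$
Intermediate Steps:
$t{\left(Q,S \right)} = -6$ ($t{\left(Q,S \right)} = \left(-6\right) 1 = -6$)
$\left(y{\left(1 \right)} + t{\left(-7,0 \right)}\right)^{2} = \left(1^{2} \left(1 - 1\right) - 6\right)^{2} = \left(1 \left(1 - 1\right) - 6\right)^{2} = \left(1 \cdot 0 - 6\right)^{2} = \left(0 - 6\right)^{2} = \left(-6\right)^{2} = 36$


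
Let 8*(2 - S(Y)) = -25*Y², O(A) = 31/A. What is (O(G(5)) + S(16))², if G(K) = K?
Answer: 16329681/25 ≈ 6.5319e+5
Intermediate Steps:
S(Y) = 2 + 25*Y²/8 (S(Y) = 2 - (-25)*Y²/8 = 2 + 25*Y²/8)
(O(G(5)) + S(16))² = (31/5 + (2 + (25/8)*16²))² = (31*(⅕) + (2 + (25/8)*256))² = (31/5 + (2 + 800))² = (31/5 + 802)² = (4041/5)² = 16329681/25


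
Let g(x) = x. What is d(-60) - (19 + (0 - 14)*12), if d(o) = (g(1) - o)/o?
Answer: 8879/60 ≈ 147.98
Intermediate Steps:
d(o) = (1 - o)/o
d(-60) - (19 + (0 - 14)*12) = (1 - 1*(-60))/(-60) - (19 + (0 - 14)*12) = -(1 + 60)/60 - (19 - 14*12) = -1/60*61 - (19 - 168) = -61/60 - 1*(-149) = -61/60 + 149 = 8879/60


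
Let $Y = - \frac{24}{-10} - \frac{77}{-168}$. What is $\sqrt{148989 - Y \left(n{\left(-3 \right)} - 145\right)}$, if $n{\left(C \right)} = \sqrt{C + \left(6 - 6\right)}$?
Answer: $\frac{\sqrt{537852450 - 10290 i \sqrt{3}}}{60} \approx 386.53 - 0.0064042 i$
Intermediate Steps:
$n{\left(C \right)} = \sqrt{C}$ ($n{\left(C \right)} = \sqrt{C + \left(6 - 6\right)} = \sqrt{C + 0} = \sqrt{C}$)
$Y = \frac{343}{120}$ ($Y = \left(-24\right) \left(- \frac{1}{10}\right) - - \frac{11}{24} = \frac{12}{5} + \frac{11}{24} = \frac{343}{120} \approx 2.8583$)
$\sqrt{148989 - Y \left(n{\left(-3 \right)} - 145\right)} = \sqrt{148989 - \frac{343 \left(\sqrt{-3} - 145\right)}{120}} = \sqrt{148989 - \frac{343 \left(i \sqrt{3} - 145\right)}{120}} = \sqrt{148989 - \frac{343 \left(-145 + i \sqrt{3}\right)}{120}} = \sqrt{148989 - \left(- \frac{9947}{24} + \frac{343 i \sqrt{3}}{120}\right)} = \sqrt{148989 + \left(\frac{9947}{24} - \frac{343 i \sqrt{3}}{120}\right)} = \sqrt{\frac{3585683}{24} - \frac{343 i \sqrt{3}}{120}}$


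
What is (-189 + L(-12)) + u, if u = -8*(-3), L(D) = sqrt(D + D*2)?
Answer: -165 + 6*I ≈ -165.0 + 6.0*I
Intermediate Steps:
L(D) = sqrt(3)*sqrt(D) (L(D) = sqrt(D + 2*D) = sqrt(3*D) = sqrt(3)*sqrt(D))
u = 24
(-189 + L(-12)) + u = (-189 + sqrt(3)*sqrt(-12)) + 24 = (-189 + sqrt(3)*(2*I*sqrt(3))) + 24 = (-189 + 6*I) + 24 = -165 + 6*I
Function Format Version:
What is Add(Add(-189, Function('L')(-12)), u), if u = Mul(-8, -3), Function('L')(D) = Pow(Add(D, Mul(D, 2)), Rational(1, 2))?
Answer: Add(-165, Mul(6, I)) ≈ Add(-165.00, Mul(6.0000, I))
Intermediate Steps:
Function('L')(D) = Mul(Pow(3, Rational(1, 2)), Pow(D, Rational(1, 2))) (Function('L')(D) = Pow(Add(D, Mul(2, D)), Rational(1, 2)) = Pow(Mul(3, D), Rational(1, 2)) = Mul(Pow(3, Rational(1, 2)), Pow(D, Rational(1, 2))))
u = 24
Add(Add(-189, Function('L')(-12)), u) = Add(Add(-189, Mul(Pow(3, Rational(1, 2)), Pow(-12, Rational(1, 2)))), 24) = Add(Add(-189, Mul(Pow(3, Rational(1, 2)), Mul(2, I, Pow(3, Rational(1, 2))))), 24) = Add(Add(-189, Mul(6, I)), 24) = Add(-165, Mul(6, I))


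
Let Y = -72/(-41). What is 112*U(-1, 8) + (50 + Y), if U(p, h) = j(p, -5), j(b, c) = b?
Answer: -2470/41 ≈ -60.244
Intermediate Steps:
U(p, h) = p
Y = 72/41 (Y = -72*(-1/41) = 72/41 ≈ 1.7561)
112*U(-1, 8) + (50 + Y) = 112*(-1) + (50 + 72/41) = -112 + 2122/41 = -2470/41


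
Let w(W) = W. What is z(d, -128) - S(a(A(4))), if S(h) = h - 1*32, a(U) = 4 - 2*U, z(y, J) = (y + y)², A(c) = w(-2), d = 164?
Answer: 107608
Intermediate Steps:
A(c) = -2
z(y, J) = 4*y² (z(y, J) = (2*y)² = 4*y²)
S(h) = -32 + h (S(h) = h - 32 = -32 + h)
z(d, -128) - S(a(A(4))) = 4*164² - (-32 + (4 - 2*(-2))) = 4*26896 - (-32 + (4 + 4)) = 107584 - (-32 + 8) = 107584 - 1*(-24) = 107584 + 24 = 107608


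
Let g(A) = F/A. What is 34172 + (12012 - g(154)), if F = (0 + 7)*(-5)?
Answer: 1016053/22 ≈ 46184.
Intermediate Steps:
F = -35 (F = 7*(-5) = -35)
g(A) = -35/A
34172 + (12012 - g(154)) = 34172 + (12012 - (-35)/154) = 34172 + (12012 - 1*(-5/22)) = 34172 + (12012 + 5/22) = 34172 + 264269/22 = 1016053/22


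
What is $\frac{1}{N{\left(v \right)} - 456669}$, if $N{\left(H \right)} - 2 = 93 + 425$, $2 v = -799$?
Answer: $- \frac{1}{456149} \approx -2.1923 \cdot 10^{-6}$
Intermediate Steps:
$v = - \frac{799}{2}$ ($v = \frac{1}{2} \left(-799\right) = - \frac{799}{2} \approx -399.5$)
$N{\left(H \right)} = 520$ ($N{\left(H \right)} = 2 + \left(93 + 425\right) = 2 + 518 = 520$)
$\frac{1}{N{\left(v \right)} - 456669} = \frac{1}{520 - 456669} = \frac{1}{-456149} = - \frac{1}{456149}$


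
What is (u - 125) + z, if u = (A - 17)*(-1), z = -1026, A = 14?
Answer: -1148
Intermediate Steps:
u = 3 (u = (14 - 17)*(-1) = -3*(-1) = 3)
(u - 125) + z = (3 - 125) - 1026 = -122 - 1026 = -1148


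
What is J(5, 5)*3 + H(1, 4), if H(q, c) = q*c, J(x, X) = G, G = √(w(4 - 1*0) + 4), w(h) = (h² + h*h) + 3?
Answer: 4 + 3*√39 ≈ 22.735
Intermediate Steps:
w(h) = 3 + 2*h² (w(h) = (h² + h²) + 3 = 2*h² + 3 = 3 + 2*h²)
G = √39 (G = √((3 + 2*(4 - 1*0)²) + 4) = √((3 + 2*(4 + 0)²) + 4) = √((3 + 2*4²) + 4) = √((3 + 2*16) + 4) = √((3 + 32) + 4) = √(35 + 4) = √39 ≈ 6.2450)
J(x, X) = √39
H(q, c) = c*q
J(5, 5)*3 + H(1, 4) = √39*3 + 4*1 = 3*√39 + 4 = 4 + 3*√39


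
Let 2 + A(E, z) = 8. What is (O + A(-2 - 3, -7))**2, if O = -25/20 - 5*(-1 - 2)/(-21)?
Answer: 12769/784 ≈ 16.287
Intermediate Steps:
A(E, z) = 6 (A(E, z) = -2 + 8 = 6)
O = -55/28 (O = -25*1/20 - 5*(-3)*(-1/21) = -5/4 + 15*(-1/21) = -5/4 - 5/7 = -55/28 ≈ -1.9643)
(O + A(-2 - 3, -7))**2 = (-55/28 + 6)**2 = (113/28)**2 = 12769/784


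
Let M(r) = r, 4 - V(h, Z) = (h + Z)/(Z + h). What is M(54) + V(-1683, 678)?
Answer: 57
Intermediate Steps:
V(h, Z) = 3 (V(h, Z) = 4 - (h + Z)/(Z + h) = 4 - (Z + h)/(Z + h) = 4 - 1*1 = 4 - 1 = 3)
M(54) + V(-1683, 678) = 54 + 3 = 57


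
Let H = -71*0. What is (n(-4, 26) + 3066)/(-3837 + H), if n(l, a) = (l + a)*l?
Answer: -2978/3837 ≈ -0.77613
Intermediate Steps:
n(l, a) = l*(a + l) (n(l, a) = (a + l)*l = l*(a + l))
H = 0
(n(-4, 26) + 3066)/(-3837 + H) = (-4*(26 - 4) + 3066)/(-3837 + 0) = (-4*22 + 3066)/(-3837) = (-88 + 3066)*(-1/3837) = 2978*(-1/3837) = -2978/3837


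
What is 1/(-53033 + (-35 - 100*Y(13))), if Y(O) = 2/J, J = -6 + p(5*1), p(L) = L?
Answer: -1/52868 ≈ -1.8915e-5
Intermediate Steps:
J = -1 (J = -6 + 5*1 = -6 + 5 = -1)
Y(O) = -2 (Y(O) = 2/(-1) = 2*(-1) = -2)
1/(-53033 + (-35 - 100*Y(13))) = 1/(-53033 + (-35 - 100*(-2))) = 1/(-53033 + (-35 + 200)) = 1/(-53033 + 165) = 1/(-52868) = -1/52868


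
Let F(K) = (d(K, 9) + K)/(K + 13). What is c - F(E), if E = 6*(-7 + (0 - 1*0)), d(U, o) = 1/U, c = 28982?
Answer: 35298311/1218 ≈ 28981.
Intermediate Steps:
E = -42 (E = 6*(-7 + (0 + 0)) = 6*(-7 + 0) = 6*(-7) = -42)
F(K) = (K + 1/K)/(13 + K) (F(K) = (1/K + K)/(K + 13) = (K + 1/K)/(13 + K))
c - F(E) = 28982 - (1 + (-42)²)/((-42)*(13 - 42)) = 28982 - (-1)*(1 + 1764)/(42*(-29)) = 28982 - (-1)*(-1)*1765/(42*29) = 28982 - 1*1765/1218 = 28982 - 1765/1218 = 35298311/1218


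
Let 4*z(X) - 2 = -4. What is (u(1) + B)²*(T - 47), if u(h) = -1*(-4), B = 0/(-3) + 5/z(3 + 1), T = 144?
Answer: 3492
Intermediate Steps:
z(X) = -½ (z(X) = ½ + (¼)*(-4) = ½ - 1 = -½)
B = -10 (B = 0/(-3) + 5/(-½) = 0*(-⅓) + 5*(-2) = 0 - 10 = -10)
u(h) = 4
(u(1) + B)²*(T - 47) = (4 - 10)²*(144 - 47) = (-6)²*97 = 36*97 = 3492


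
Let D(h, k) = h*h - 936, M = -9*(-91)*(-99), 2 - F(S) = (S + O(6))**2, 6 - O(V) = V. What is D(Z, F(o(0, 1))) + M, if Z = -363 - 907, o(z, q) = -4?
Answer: 1530883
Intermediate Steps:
O(V) = 6 - V
F(S) = 2 - S**2 (F(S) = 2 - (S + (6 - 1*6))**2 = 2 - (S + (6 - 6))**2 = 2 - (S + 0)**2 = 2 - S**2)
Z = -1270
M = -81081 (M = 819*(-99) = -81081)
D(h, k) = -936 + h**2 (D(h, k) = h**2 - 936 = -936 + h**2)
D(Z, F(o(0, 1))) + M = (-936 + (-1270)**2) - 81081 = (-936 + 1612900) - 81081 = 1611964 - 81081 = 1530883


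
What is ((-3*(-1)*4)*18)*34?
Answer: 7344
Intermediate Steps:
((-3*(-1)*4)*18)*34 = ((3*4)*18)*34 = (12*18)*34 = 216*34 = 7344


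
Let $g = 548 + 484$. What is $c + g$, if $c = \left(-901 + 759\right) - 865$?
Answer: $25$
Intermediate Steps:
$g = 1032$
$c = -1007$ ($c = -142 - 865 = -1007$)
$c + g = -1007 + 1032 = 25$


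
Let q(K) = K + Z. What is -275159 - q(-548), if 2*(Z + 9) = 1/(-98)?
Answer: -53821991/196 ≈ -2.7460e+5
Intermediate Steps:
Z = -1765/196 (Z = -9 + (½)/(-98) = -9 + (½)*(-1/98) = -9 - 1/196 = -1765/196 ≈ -9.0051)
q(K) = -1765/196 + K (q(K) = K - 1765/196 = -1765/196 + K)
-275159 - q(-548) = -275159 - (-1765/196 - 548) = -275159 - 1*(-109173/196) = -275159 + 109173/196 = -53821991/196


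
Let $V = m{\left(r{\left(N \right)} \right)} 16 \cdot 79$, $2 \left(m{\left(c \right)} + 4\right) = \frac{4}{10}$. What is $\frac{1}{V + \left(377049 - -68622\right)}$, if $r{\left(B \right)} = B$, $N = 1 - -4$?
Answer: $\frac{5}{2204339} \approx 2.2683 \cdot 10^{-6}$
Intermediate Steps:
$N = 5$ ($N = 1 + 4 = 5$)
$m{\left(c \right)} = - \frac{19}{5}$ ($m{\left(c \right)} = -4 + \frac{4 \cdot \frac{1}{10}}{2} = -4 + \frac{1}{2} \cdot \frac{2}{5} = -4 + \frac{1}{5} = - \frac{19}{5}$)
$V = - \frac{24016}{5}$ ($V = \left(- \frac{19}{5}\right) 16 \cdot 79 = \left(- \frac{304}{5}\right) 79 = - \frac{24016}{5} \approx -4803.2$)
$\frac{1}{V + \left(377049 - -68622\right)} = \frac{1}{- \frac{24016}{5} + \left(377049 - -68622\right)} = \frac{1}{- \frac{24016}{5} + \left(377049 + 68622\right)} = \frac{1}{- \frac{24016}{5} + 445671} = \frac{1}{\frac{2204339}{5}} = \frac{5}{2204339}$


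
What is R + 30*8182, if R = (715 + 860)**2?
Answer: 2726085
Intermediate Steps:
R = 2480625 (R = 1575**2 = 2480625)
R + 30*8182 = 2480625 + 30*8182 = 2480625 + 245460 = 2726085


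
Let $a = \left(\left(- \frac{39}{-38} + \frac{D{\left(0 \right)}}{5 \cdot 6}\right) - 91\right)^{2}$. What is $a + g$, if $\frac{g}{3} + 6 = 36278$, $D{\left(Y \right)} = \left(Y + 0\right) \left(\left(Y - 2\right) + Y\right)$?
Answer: $\frac{168819865}{1444} \approx 1.1691 \cdot 10^{5}$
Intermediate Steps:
$D{\left(Y \right)} = Y \left(-2 + 2 Y\right)$ ($D{\left(Y \right)} = Y \left(\left(-2 + Y\right) + Y\right) = Y \left(-2 + 2 Y\right)$)
$g = 108816$ ($g = -18 + 3 \cdot 36278 = -18 + 108834 = 108816$)
$a = \frac{11689561}{1444}$ ($a = \left(\left(- \frac{39}{-38} + \frac{2 \cdot 0 \left(-1 + 0\right)}{5 \cdot 6}\right) - 91\right)^{2} = \left(\left(\left(-39\right) \left(- \frac{1}{38}\right) + \frac{2 \cdot 0 \left(-1\right)}{30}\right) - 91\right)^{2} = \left(\left(\frac{39}{38} + 0 \cdot \frac{1}{30}\right) - 91\right)^{2} = \left(\left(\frac{39}{38} + 0\right) - 91\right)^{2} = \left(\frac{39}{38} - 91\right)^{2} = \left(- \frac{3419}{38}\right)^{2} = \frac{11689561}{1444} \approx 8095.3$)
$a + g = \frac{11689561}{1444} + 108816 = \frac{168819865}{1444}$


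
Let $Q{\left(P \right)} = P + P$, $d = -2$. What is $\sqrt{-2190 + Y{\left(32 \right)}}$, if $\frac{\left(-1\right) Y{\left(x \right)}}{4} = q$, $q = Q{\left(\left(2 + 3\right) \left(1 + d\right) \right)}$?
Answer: $5 i \sqrt{86} \approx 46.368 i$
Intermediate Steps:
$Q{\left(P \right)} = 2 P$
$q = -10$ ($q = 2 \left(2 + 3\right) \left(1 - 2\right) = 2 \cdot 5 \left(-1\right) = 2 \left(-5\right) = -10$)
$Y{\left(x \right)} = 40$ ($Y{\left(x \right)} = \left(-4\right) \left(-10\right) = 40$)
$\sqrt{-2190 + Y{\left(32 \right)}} = \sqrt{-2190 + 40} = \sqrt{-2150} = 5 i \sqrt{86}$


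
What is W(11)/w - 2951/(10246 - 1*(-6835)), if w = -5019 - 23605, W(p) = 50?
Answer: -42661737/244463272 ≈ -0.17451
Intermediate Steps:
w = -28624
W(11)/w - 2951/(10246 - 1*(-6835)) = 50/(-28624) - 2951/(10246 - 1*(-6835)) = 50*(-1/28624) - 2951/(10246 + 6835) = -25/14312 - 2951/17081 = -42661737/244463272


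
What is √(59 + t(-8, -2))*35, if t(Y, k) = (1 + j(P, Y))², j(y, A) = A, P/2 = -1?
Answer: 210*√3 ≈ 363.73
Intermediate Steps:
P = -2 (P = 2*(-1) = -2)
t(Y, k) = (1 + Y)²
√(59 + t(-8, -2))*35 = √(59 + (1 - 8)²)*35 = √(59 + (-7)²)*35 = √(59 + 49)*35 = √108*35 = (6*√3)*35 = 210*√3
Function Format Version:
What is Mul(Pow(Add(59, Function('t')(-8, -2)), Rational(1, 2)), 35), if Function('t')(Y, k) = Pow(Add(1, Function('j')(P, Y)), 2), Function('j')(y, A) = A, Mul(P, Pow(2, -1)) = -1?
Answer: Mul(210, Pow(3, Rational(1, 2))) ≈ 363.73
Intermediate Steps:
P = -2 (P = Mul(2, -1) = -2)
Function('t')(Y, k) = Pow(Add(1, Y), 2)
Mul(Pow(Add(59, Function('t')(-8, -2)), Rational(1, 2)), 35) = Mul(Pow(Add(59, Pow(Add(1, -8), 2)), Rational(1, 2)), 35) = Mul(Pow(Add(59, Pow(-7, 2)), Rational(1, 2)), 35) = Mul(Pow(Add(59, 49), Rational(1, 2)), 35) = Mul(Pow(108, Rational(1, 2)), 35) = Mul(Mul(6, Pow(3, Rational(1, 2))), 35) = Mul(210, Pow(3, Rational(1, 2)))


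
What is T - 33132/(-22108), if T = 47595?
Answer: 263065848/5527 ≈ 47597.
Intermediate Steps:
T - 33132/(-22108) = 47595 - 33132/(-22108) = 47595 - 33132*(-1)/22108 = 47595 - 1*(-8283/5527) = 47595 + 8283/5527 = 263065848/5527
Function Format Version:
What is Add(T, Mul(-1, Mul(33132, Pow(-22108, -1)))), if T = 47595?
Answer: Rational(263065848, 5527) ≈ 47597.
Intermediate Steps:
Add(T, Mul(-1, Mul(33132, Pow(-22108, -1)))) = Add(47595, Mul(-1, Mul(33132, Pow(-22108, -1)))) = Add(47595, Mul(-1, Mul(33132, Rational(-1, 22108)))) = Add(47595, Mul(-1, Rational(-8283, 5527))) = Add(47595, Rational(8283, 5527)) = Rational(263065848, 5527)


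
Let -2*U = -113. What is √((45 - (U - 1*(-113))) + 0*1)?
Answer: I*√498/2 ≈ 11.158*I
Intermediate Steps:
U = 113/2 (U = -½*(-113) = 113/2 ≈ 56.500)
√((45 - (U - 1*(-113))) + 0*1) = √((45 - (113/2 - 1*(-113))) + 0*1) = √((45 - (113/2 + 113)) + 0) = √((45 - 1*339/2) + 0) = √((45 - 339/2) + 0) = √(-249/2 + 0) = √(-249/2) = I*√498/2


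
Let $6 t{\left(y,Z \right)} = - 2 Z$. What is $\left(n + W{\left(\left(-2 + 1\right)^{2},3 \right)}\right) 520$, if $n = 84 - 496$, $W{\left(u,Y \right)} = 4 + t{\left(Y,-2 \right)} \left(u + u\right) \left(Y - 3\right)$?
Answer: $-212160$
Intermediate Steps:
$t{\left(y,Z \right)} = - \frac{Z}{3}$ ($t{\left(y,Z \right)} = \frac{\left(-2\right) Z}{6} = - \frac{Z}{3}$)
$W{\left(u,Y \right)} = 4 + \frac{4 u \left(-3 + Y\right)}{3}$ ($W{\left(u,Y \right)} = 4 + \left(- \frac{1}{3}\right) \left(-2\right) \left(u + u\right) \left(Y - 3\right) = 4 + \frac{2 \cdot 2 u \left(-3 + Y\right)}{3} = 4 + \frac{4 u \left(-3 + Y\right)}{3}$)
$n = -412$
$\left(n + W{\left(\left(-2 + 1\right)^{2},3 \right)}\right) 520 = \left(-412 + \left(4 - 4 \left(-2 + 1\right)^{2} + \frac{4}{3} \cdot 3 \left(-2 + 1\right)^{2}\right)\right) 520 = \left(-412 + \left(4 - 4 \left(-1\right)^{2} + \frac{4}{3} \cdot 3 \left(-1\right)^{2}\right)\right) 520 = \left(-412 + \left(4 - 4 + \frac{4}{3} \cdot 3 \cdot 1\right)\right) 520 = \left(-412 + \left(4 - 4 + 4\right)\right) 520 = \left(-412 + 4\right) 520 = \left(-408\right) 520 = -212160$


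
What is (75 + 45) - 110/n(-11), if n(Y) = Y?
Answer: 130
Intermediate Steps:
(75 + 45) - 110/n(-11) = (75 + 45) - 110/(-11) = 120 - 110*(-1)/11 = 120 - 55*(-2/11) = 120 + 10 = 130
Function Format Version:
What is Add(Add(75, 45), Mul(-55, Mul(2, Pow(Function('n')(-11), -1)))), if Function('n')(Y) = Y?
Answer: 130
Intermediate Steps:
Add(Add(75, 45), Mul(-55, Mul(2, Pow(Function('n')(-11), -1)))) = Add(Add(75, 45), Mul(-55, Mul(2, Pow(-11, -1)))) = Add(120, Mul(-55, Mul(2, Rational(-1, 11)))) = Add(120, Mul(-55, Rational(-2, 11))) = Add(120, 10) = 130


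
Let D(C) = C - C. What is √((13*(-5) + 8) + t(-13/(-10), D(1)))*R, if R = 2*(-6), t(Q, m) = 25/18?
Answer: -2*I*√2002 ≈ -89.487*I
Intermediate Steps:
D(C) = 0
t(Q, m) = 25/18 (t(Q, m) = 25*(1/18) = 25/18)
R = -12
√((13*(-5) + 8) + t(-13/(-10), D(1)))*R = √((13*(-5) + 8) + 25/18)*(-12) = √((-65 + 8) + 25/18)*(-12) = √(-57 + 25/18)*(-12) = √(-1001/18)*(-12) = (I*√2002/6)*(-12) = -2*I*√2002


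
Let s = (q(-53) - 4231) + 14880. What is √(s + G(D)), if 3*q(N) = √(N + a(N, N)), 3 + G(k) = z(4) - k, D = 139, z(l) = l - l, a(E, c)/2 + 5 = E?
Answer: √(94563 + 39*I)/3 ≈ 102.5 + 0.021137*I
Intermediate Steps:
a(E, c) = -10 + 2*E
z(l) = 0
G(k) = -3 - k (G(k) = -3 + (0 - k) = -3 - k)
q(N) = √(-10 + 3*N)/3 (q(N) = √(N + (-10 + 2*N))/3 = √(-10 + 3*N)/3)
s = 10649 + 13*I/3 (s = (√(-10 + 3*(-53))/3 - 4231) + 14880 = (√(-10 - 159)/3 - 4231) + 14880 = (√(-169)/3 - 4231) + 14880 = ((13*I)/3 - 4231) + 14880 = (13*I/3 - 4231) + 14880 = (-4231 + 13*I/3) + 14880 = 10649 + 13*I/3 ≈ 10649.0 + 4.3333*I)
√(s + G(D)) = √((10649 + 13*I/3) + (-3 - 1*139)) = √((10649 + 13*I/3) + (-3 - 139)) = √((10649 + 13*I/3) - 142) = √(10507 + 13*I/3)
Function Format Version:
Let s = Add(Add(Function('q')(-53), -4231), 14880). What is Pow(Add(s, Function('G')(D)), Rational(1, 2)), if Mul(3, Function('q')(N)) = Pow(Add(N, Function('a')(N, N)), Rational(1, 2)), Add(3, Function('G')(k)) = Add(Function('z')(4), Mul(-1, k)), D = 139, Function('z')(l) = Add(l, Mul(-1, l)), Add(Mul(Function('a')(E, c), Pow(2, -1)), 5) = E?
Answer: Mul(Rational(1, 3), Pow(Add(94563, Mul(39, I)), Rational(1, 2))) ≈ Add(102.50, Mul(0.021137, I))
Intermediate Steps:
Function('a')(E, c) = Add(-10, Mul(2, E))
Function('z')(l) = 0
Function('G')(k) = Add(-3, Mul(-1, k)) (Function('G')(k) = Add(-3, Add(0, Mul(-1, k))) = Add(-3, Mul(-1, k)))
Function('q')(N) = Mul(Rational(1, 3), Pow(Add(-10, Mul(3, N)), Rational(1, 2))) (Function('q')(N) = Mul(Rational(1, 3), Pow(Add(N, Add(-10, Mul(2, N))), Rational(1, 2))) = Mul(Rational(1, 3), Pow(Add(-10, Mul(3, N)), Rational(1, 2))))
s = Add(10649, Mul(Rational(13, 3), I)) (s = Add(Add(Mul(Rational(1, 3), Pow(Add(-10, Mul(3, -53)), Rational(1, 2))), -4231), 14880) = Add(Add(Mul(Rational(1, 3), Pow(Add(-10, -159), Rational(1, 2))), -4231), 14880) = Add(Add(Mul(Rational(1, 3), Pow(-169, Rational(1, 2))), -4231), 14880) = Add(Add(Mul(Rational(1, 3), Mul(13, I)), -4231), 14880) = Add(Add(Mul(Rational(13, 3), I), -4231), 14880) = Add(Add(-4231, Mul(Rational(13, 3), I)), 14880) = Add(10649, Mul(Rational(13, 3), I)) ≈ Add(10649., Mul(4.3333, I)))
Pow(Add(s, Function('G')(D)), Rational(1, 2)) = Pow(Add(Add(10649, Mul(Rational(13, 3), I)), Add(-3, Mul(-1, 139))), Rational(1, 2)) = Pow(Add(Add(10649, Mul(Rational(13, 3), I)), Add(-3, -139)), Rational(1, 2)) = Pow(Add(Add(10649, Mul(Rational(13, 3), I)), -142), Rational(1, 2)) = Pow(Add(10507, Mul(Rational(13, 3), I)), Rational(1, 2))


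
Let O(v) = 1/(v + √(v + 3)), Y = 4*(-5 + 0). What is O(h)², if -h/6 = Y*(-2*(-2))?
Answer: (480 + √483)⁻² ≈ 3.9685e-6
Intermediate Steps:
Y = -20 (Y = 4*(-5) = -20)
h = 480 (h = -(-120)*(-2*(-2)) = -(-120)*4 = -6*(-80) = 480)
O(v) = 1/(v + √(3 + v))
O(h)² = (1/(480 + √(3 + 480)))² = (1/(480 + √483))² = (480 + √483)⁻²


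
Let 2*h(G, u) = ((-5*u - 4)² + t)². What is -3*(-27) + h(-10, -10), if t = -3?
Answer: 4464931/2 ≈ 2.2325e+6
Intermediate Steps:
h(G, u) = (-3 + (-4 - 5*u)²)²/2 (h(G, u) = ((-5*u - 4)² - 3)²/2 = ((-4 - 5*u)² - 3)²/2 = (-3 + (-4 - 5*u)²)²/2)
-3*(-27) + h(-10, -10) = -3*(-27) + (-3 + (4 + 5*(-10))²)²/2 = 81 + (-3 + (4 - 50)²)²/2 = 81 + (-3 + (-46)²)²/2 = 81 + (-3 + 2116)²/2 = 81 + (½)*2113² = 81 + (½)*4464769 = 81 + 4464769/2 = 4464931/2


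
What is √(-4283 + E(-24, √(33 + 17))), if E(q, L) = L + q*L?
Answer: √(-4283 - 115*√2) ≈ 66.676*I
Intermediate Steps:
E(q, L) = L + L*q
√(-4283 + E(-24, √(33 + 17))) = √(-4283 + √(33 + 17)*(1 - 24)) = √(-4283 + √50*(-23)) = √(-4283 + (5*√2)*(-23)) = √(-4283 - 115*√2)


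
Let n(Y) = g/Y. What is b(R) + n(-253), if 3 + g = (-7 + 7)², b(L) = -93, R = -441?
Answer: -23526/253 ≈ -92.988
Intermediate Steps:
g = -3 (g = -3 + (-7 + 7)² = -3 + 0² = -3 + 0 = -3)
n(Y) = -3/Y
b(R) + n(-253) = -93 - 3/(-253) = -93 - 3*(-1/253) = -93 + 3/253 = -23526/253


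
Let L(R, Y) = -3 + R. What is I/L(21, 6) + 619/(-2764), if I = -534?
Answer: -247853/8292 ≈ -29.891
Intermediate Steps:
I/L(21, 6) + 619/(-2764) = -534/(-3 + 21) + 619/(-2764) = -534/18 + 619*(-1/2764) = -534*1/18 - 619/2764 = -89/3 - 619/2764 = -247853/8292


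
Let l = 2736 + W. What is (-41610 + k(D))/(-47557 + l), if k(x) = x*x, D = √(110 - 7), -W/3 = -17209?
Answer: -41507/6806 ≈ -6.0986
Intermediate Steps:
W = 51627 (W = -3*(-17209) = 51627)
D = √103 ≈ 10.149
k(x) = x²
l = 54363 (l = 2736 + 51627 = 54363)
(-41610 + k(D))/(-47557 + l) = (-41610 + (√103)²)/(-47557 + 54363) = (-41610 + 103)/6806 = -41507*1/6806 = -41507/6806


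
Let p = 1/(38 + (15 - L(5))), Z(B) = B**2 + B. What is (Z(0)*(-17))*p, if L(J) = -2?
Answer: 0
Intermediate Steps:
Z(B) = B + B**2
p = 1/55 (p = 1/(38 + (15 - 1*(-2))) = 1/(38 + (15 + 2)) = 1/(38 + 17) = 1/55 ≈ 0.018182)
(Z(0)*(-17))*p = ((0*(1 + 0))*(-17))*(1/55) = ((0*1)*(-17))*(1/55) = (0*(-17))*(1/55) = 0*(1/55) = 0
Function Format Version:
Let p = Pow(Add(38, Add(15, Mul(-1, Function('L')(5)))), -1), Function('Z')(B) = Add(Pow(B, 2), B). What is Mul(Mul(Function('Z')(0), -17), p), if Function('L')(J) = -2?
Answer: 0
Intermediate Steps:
Function('Z')(B) = Add(B, Pow(B, 2))
p = Rational(1, 55) (p = Pow(Add(38, Add(15, Mul(-1, -2))), -1) = Pow(Add(38, Add(15, 2)), -1) = Pow(Add(38, 17), -1) = Pow(55, -1) = Rational(1, 55) ≈ 0.018182)
Mul(Mul(Function('Z')(0), -17), p) = Mul(Mul(Mul(0, Add(1, 0)), -17), Rational(1, 55)) = Mul(Mul(Mul(0, 1), -17), Rational(1, 55)) = Mul(Mul(0, -17), Rational(1, 55)) = Mul(0, Rational(1, 55)) = 0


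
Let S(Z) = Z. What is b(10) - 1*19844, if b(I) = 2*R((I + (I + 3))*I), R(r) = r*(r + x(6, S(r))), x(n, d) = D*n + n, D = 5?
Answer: 102516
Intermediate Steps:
x(n, d) = 6*n (x(n, d) = 5*n + n = 6*n)
R(r) = r*(36 + r) (R(r) = r*(r + 6*6) = r*(r + 36) = r*(36 + r))
b(I) = 2*I*(3 + 2*I)*(36 + I*(3 + 2*I)) (b(I) = 2*(((I + (I + 3))*I)*(36 + (I + (I + 3))*I)) = 2*(((I + (3 + I))*I)*(36 + (I + (3 + I))*I)) = 2*(((3 + 2*I)*I)*(36 + (3 + 2*I)*I)) = 2*((I*(3 + 2*I))*(36 + I*(3 + 2*I))) = 2*(I*(3 + 2*I)*(36 + I*(3 + 2*I))) = 2*I*(3 + 2*I)*(36 + I*(3 + 2*I)))
b(10) - 1*19844 = 2*10*(3 + 2*10)*(36 + 10*(3 + 2*10)) - 1*19844 = 2*10*(3 + 20)*(36 + 10*(3 + 20)) - 19844 = 2*10*23*(36 + 10*23) - 19844 = 2*10*23*(36 + 230) - 19844 = 2*10*23*266 - 19844 = 122360 - 19844 = 102516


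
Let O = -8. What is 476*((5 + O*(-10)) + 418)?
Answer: 239428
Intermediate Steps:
476*((5 + O*(-10)) + 418) = 476*((5 - 8*(-10)) + 418) = 476*((5 + 80) + 418) = 476*(85 + 418) = 476*503 = 239428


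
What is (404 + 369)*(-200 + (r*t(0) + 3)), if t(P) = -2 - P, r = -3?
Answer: -147643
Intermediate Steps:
(404 + 369)*(-200 + (r*t(0) + 3)) = (404 + 369)*(-200 + (-3*(-2 - 1*0) + 3)) = 773*(-200 + (-3*(-2 + 0) + 3)) = 773*(-200 + (-3*(-2) + 3)) = 773*(-200 + (6 + 3)) = 773*(-200 + 9) = 773*(-191) = -147643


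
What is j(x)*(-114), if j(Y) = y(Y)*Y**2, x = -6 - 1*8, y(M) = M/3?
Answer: 104272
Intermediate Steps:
y(M) = M/3 (y(M) = M*(1/3) = M/3)
x = -14 (x = -6 - 8 = -14)
j(Y) = Y**3/3 (j(Y) = (Y/3)*Y**2 = Y**3/3)
j(x)*(-114) = ((1/3)*(-14)**3)*(-114) = ((1/3)*(-2744))*(-114) = -2744/3*(-114) = 104272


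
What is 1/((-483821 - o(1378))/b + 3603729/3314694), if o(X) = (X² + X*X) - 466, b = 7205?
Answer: -723708190/429231753149 ≈ -0.0016861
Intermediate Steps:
o(X) = -466 + 2*X² (o(X) = (X² + X²) - 466 = 2*X² - 466 = -466 + 2*X²)
1/((-483821 - o(1378))/b + 3603729/3314694) = 1/((-483821 - (-466 + 2*1378²))/7205 + 3603729/3314694) = 1/((-483821 - (-466 + 2*1898884))*(1/7205) + 3603729*(1/3314694)) = 1/((-483821 - (-466 + 3797768))*(1/7205) + 1201243/1104898) = 1/((-483821 - 1*3797302)*(1/7205) + 1201243/1104898) = 1/((-483821 - 3797302)*(1/7205) + 1201243/1104898) = 1/(-4281123*1/7205 + 1201243/1104898) = 1/(-389193/655 + 1201243/1104898) = 1/(-429231753149/723708190) = -723708190/429231753149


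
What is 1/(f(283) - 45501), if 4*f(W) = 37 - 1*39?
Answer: -2/91003 ≈ -2.1977e-5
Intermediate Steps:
f(W) = -½ (f(W) = (37 - 1*39)/4 = (37 - 39)/4 = (¼)*(-2) = -½)
1/(f(283) - 45501) = 1/(-½ - 45501) = 1/(-91003/2) = -2/91003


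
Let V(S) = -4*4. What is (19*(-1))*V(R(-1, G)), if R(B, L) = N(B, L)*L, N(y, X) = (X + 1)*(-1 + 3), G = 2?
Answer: 304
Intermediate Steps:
N(y, X) = 2 + 2*X (N(y, X) = (1 + X)*2 = 2 + 2*X)
R(B, L) = L*(2 + 2*L) (R(B, L) = (2 + 2*L)*L = L*(2 + 2*L))
V(S) = -16
(19*(-1))*V(R(-1, G)) = (19*(-1))*(-16) = -19*(-16) = 304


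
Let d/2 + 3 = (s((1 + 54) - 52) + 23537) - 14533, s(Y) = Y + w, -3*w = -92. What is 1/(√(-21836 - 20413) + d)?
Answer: 162624/2938887505 - 9*I*√42249/2938887505 ≈ 5.5335e-5 - 6.2946e-7*I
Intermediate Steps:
w = 92/3 (w = -⅓*(-92) = 92/3 ≈ 30.667)
s(Y) = 92/3 + Y (s(Y) = Y + 92/3 = 92/3 + Y)
d = 54208/3 (d = -6 + 2*(((92/3 + ((1 + 54) - 52)) + 23537) - 14533) = -6 + 2*(((92/3 + (55 - 52)) + 23537) - 14533) = -6 + 2*(((92/3 + 3) + 23537) - 14533) = -6 + 2*((101/3 + 23537) - 14533) = -6 + 2*(70712/3 - 14533) = -6 + 2*(27113/3) = -6 + 54226/3 = 54208/3 ≈ 18069.)
1/(√(-21836 - 20413) + d) = 1/(√(-21836 - 20413) + 54208/3) = 1/(√(-42249) + 54208/3) = 1/(I*√42249 + 54208/3) = 1/(54208/3 + I*√42249)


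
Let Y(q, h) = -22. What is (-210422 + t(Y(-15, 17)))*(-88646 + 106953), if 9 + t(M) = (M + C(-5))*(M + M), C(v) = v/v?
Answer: -3835444649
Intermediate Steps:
C(v) = 1
t(M) = -9 + 2*M*(1 + M) (t(M) = -9 + (M + 1)*(M + M) = -9 + (1 + M)*(2*M) = -9 + 2*M*(1 + M))
(-210422 + t(Y(-15, 17)))*(-88646 + 106953) = (-210422 + (-9 + 2*(-22) + 2*(-22)²))*(-88646 + 106953) = (-210422 + (-9 - 44 + 2*484))*18307 = (-210422 + (-9 - 44 + 968))*18307 = (-210422 + 915)*18307 = -209507*18307 = -3835444649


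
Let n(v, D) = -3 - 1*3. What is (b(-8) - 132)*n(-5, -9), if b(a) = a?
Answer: 840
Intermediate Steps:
n(v, D) = -6 (n(v, D) = -3 - 3 = -6)
(b(-8) - 132)*n(-5, -9) = (-8 - 132)*(-6) = -140*(-6) = 840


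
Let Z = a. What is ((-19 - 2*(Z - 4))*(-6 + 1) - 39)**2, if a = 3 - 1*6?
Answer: 196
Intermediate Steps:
a = -3 (a = 3 - 6 = -3)
Z = -3
((-19 - 2*(Z - 4))*(-6 + 1) - 39)**2 = ((-19 - 2*(-3 - 4))*(-6 + 1) - 39)**2 = ((-19 - 2*(-7))*(-5) - 39)**2 = ((-19 + 14)*(-5) - 39)**2 = (-5*(-5) - 39)**2 = (25 - 39)**2 = (-14)**2 = 196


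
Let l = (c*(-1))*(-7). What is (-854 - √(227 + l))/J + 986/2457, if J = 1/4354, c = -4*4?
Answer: -9135901426/2457 - 4354*√115 ≈ -3.7650e+6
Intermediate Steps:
c = -16
l = -112 (l = -16*(-1)*(-7) = 16*(-7) = -112)
J = 1/4354 ≈ 0.00022967
(-854 - √(227 + l))/J + 986/2457 = (-854 - √(227 - 112))/(1/4354) + 986/2457 = (-854 - √115)*4354 + 986*(1/2457) = (-3718316 - 4354*√115) + 986/2457 = -9135901426/2457 - 4354*√115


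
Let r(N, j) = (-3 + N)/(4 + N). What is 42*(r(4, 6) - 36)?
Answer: -6027/4 ≈ -1506.8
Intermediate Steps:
r(N, j) = (-3 + N)/(4 + N)
42*(r(4, 6) - 36) = 42*((-3 + 4)/(4 + 4) - 36) = 42*(1/8 - 36) = 42*((⅛)*1 - 36) = 42*(⅛ - 36) = 42*(-287/8) = -6027/4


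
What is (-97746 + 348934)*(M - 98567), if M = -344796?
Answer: -111367465244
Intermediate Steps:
(-97746 + 348934)*(M - 98567) = (-97746 + 348934)*(-344796 - 98567) = 251188*(-443363) = -111367465244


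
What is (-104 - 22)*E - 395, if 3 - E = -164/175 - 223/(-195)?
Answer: -242771/325 ≈ -746.99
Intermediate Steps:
E = 19066/6825 (E = 3 - (-164/175 - 223/(-195)) = 3 - (-164*1/175 - 223*(-1/195)) = 3 - (-164/175 + 223/195) = 3 - 1*1409/6825 = 3 - 1409/6825 = 19066/6825 ≈ 2.7936)
(-104 - 22)*E - 395 = (-104 - 22)*(19066/6825) - 395 = -126*19066/6825 - 395 = -114396/325 - 395 = -242771/325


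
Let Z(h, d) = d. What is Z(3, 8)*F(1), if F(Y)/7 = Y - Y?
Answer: 0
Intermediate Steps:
F(Y) = 0 (F(Y) = 7*(Y - Y) = 7*0 = 0)
Z(3, 8)*F(1) = 8*0 = 0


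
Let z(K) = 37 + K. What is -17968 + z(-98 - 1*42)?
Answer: -18071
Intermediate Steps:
-17968 + z(-98 - 1*42) = -17968 + (37 + (-98 - 1*42)) = -17968 + (37 + (-98 - 42)) = -17968 + (37 - 140) = -17968 - 103 = -18071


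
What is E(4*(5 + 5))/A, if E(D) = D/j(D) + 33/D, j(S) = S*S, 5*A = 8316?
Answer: 17/33264 ≈ 0.00051106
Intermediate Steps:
A = 8316/5 (A = (1/5)*8316 = 8316/5 ≈ 1663.2)
j(S) = S**2
E(D) = 34/D (E(D) = D/(D**2) + 33/D = D/D**2 + 33/D = 1/D + 33/D = 34/D)
E(4*(5 + 5))/A = (34/((4*(5 + 5))))/(8316/5) = (34/((4*10)))*(5/8316) = (34/40)*(5/8316) = (34*(1/40))*(5/8316) = (17/20)*(5/8316) = 17/33264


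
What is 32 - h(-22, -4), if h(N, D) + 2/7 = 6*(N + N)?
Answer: 2074/7 ≈ 296.29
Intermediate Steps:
h(N, D) = -2/7 + 12*N (h(N, D) = -2/7 + 6*(N + N) = -2/7 + 6*(2*N) = -2/7 + 12*N)
32 - h(-22, -4) = 32 - (-2/7 + 12*(-22)) = 32 - (-2/7 - 264) = 32 - 1*(-1850/7) = 32 + 1850/7 = 2074/7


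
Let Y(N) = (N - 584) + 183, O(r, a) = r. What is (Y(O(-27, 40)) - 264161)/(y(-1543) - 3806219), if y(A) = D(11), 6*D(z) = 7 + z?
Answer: 264589/3806216 ≈ 0.069515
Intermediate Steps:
D(z) = 7/6 + z/6 (D(z) = (7 + z)/6 = 7/6 + z/6)
y(A) = 3 (y(A) = 7/6 + (⅙)*11 = 7/6 + 11/6 = 3)
Y(N) = -401 + N (Y(N) = (-584 + N) + 183 = -401 + N)
(Y(O(-27, 40)) - 264161)/(y(-1543) - 3806219) = ((-401 - 27) - 264161)/(3 - 3806219) = (-428 - 264161)/(-3806216) = -264589*(-1/3806216) = 264589/3806216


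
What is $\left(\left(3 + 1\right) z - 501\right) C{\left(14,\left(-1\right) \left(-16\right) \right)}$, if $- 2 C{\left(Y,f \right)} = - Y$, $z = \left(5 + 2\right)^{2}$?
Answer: $-2135$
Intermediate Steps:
$z = 49$ ($z = 7^{2} = 49$)
$C{\left(Y,f \right)} = \frac{Y}{2}$ ($C{\left(Y,f \right)} = - \frac{\left(-1\right) Y}{2} = \frac{Y}{2}$)
$\left(\left(3 + 1\right) z - 501\right) C{\left(14,\left(-1\right) \left(-16\right) \right)} = \left(\left(3 + 1\right) 49 - 501\right) \frac{1}{2} \cdot 14 = \left(4 \cdot 49 - 501\right) 7 = \left(196 - 501\right) 7 = \left(-305\right) 7 = -2135$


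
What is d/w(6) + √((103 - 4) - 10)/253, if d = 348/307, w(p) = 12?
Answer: 29/307 + √89/253 ≈ 0.13175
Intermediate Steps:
d = 348/307 (d = 348*(1/307) = 348/307 ≈ 1.1336)
d/w(6) + √((103 - 4) - 10)/253 = (348/307)/12 + √((103 - 4) - 10)/253 = (348/307)*(1/12) + √(99 - 10)*(1/253) = 29/307 + √89*(1/253) = 29/307 + √89/253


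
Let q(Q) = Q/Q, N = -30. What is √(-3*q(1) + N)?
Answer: I*√33 ≈ 5.7446*I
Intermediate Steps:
q(Q) = 1
√(-3*q(1) + N) = √(-3*1 - 30) = √(-3 - 30) = √(-33) = I*√33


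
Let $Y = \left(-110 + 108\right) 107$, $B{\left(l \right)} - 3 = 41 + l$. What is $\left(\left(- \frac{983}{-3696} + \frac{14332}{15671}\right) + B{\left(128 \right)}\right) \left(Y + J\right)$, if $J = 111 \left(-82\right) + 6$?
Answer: $- \frac{6670361247305}{4137144} \approx -1.6123 \cdot 10^{6}$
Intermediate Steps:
$B{\left(l \right)} = 44 + l$ ($B{\left(l \right)} = 3 + \left(41 + l\right) = 44 + l$)
$J = -9096$ ($J = -9102 + 6 = -9096$)
$Y = -214$ ($Y = \left(-2\right) 107 = -214$)
$\left(\left(- \frac{983}{-3696} + \frac{14332}{15671}\right) + B{\left(128 \right)}\right) \left(Y + J\right) = \left(\left(- \frac{983}{-3696} + \frac{14332}{15671}\right) + \left(44 + 128\right)\right) \left(-214 - 9096\right) = \left(\left(\left(-983\right) \left(- \frac{1}{3696}\right) + 14332 \cdot \frac{1}{15671}\right) + 172\right) \left(-9310\right) = \left(\left(\frac{983}{3696} + \frac{14332}{15671}\right) + 172\right) \left(-9310\right) = \left(\frac{68375665}{57920016} + 172\right) \left(-9310\right) = \frac{10030618417}{57920016} \left(-9310\right) = - \frac{6670361247305}{4137144}$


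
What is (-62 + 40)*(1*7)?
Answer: -154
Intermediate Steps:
(-62 + 40)*(1*7) = -22*7 = -154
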